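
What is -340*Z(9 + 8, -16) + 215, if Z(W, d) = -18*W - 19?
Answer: 110715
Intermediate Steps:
Z(W, d) = -19 - 18*W
-340*Z(9 + 8, -16) + 215 = -340*(-19 - 18*(9 + 8)) + 215 = -340*(-19 - 18*17) + 215 = -340*(-19 - 306) + 215 = -340*(-325) + 215 = 110500 + 215 = 110715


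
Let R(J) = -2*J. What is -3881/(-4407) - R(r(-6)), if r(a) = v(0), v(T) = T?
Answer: 3881/4407 ≈ 0.88064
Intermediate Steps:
r(a) = 0
-3881/(-4407) - R(r(-6)) = -3881/(-4407) - (-2)*0 = -3881*(-1/4407) - 1*0 = 3881/4407 + 0 = 3881/4407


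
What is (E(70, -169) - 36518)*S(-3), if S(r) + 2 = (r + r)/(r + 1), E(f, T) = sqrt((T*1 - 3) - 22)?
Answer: -36518 + I*sqrt(194) ≈ -36518.0 + 13.928*I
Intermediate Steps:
E(f, T) = sqrt(-25 + T) (E(f, T) = sqrt((T - 3) - 22) = sqrt((-3 + T) - 22) = sqrt(-25 + T))
S(r) = -2 + 2*r/(1 + r) (S(r) = -2 + (r + r)/(r + 1) = -2 + (2*r)/(1 + r) = -2 + 2*r/(1 + r))
(E(70, -169) - 36518)*S(-3) = (sqrt(-25 - 169) - 36518)*(-2/(1 - 3)) = (sqrt(-194) - 36518)*(-2/(-2)) = (I*sqrt(194) - 36518)*(-2*(-1/2)) = (-36518 + I*sqrt(194))*1 = -36518 + I*sqrt(194)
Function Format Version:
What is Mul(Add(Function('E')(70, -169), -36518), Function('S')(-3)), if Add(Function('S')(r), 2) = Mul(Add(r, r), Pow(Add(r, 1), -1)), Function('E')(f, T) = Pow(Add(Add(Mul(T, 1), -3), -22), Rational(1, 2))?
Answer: Add(-36518, Mul(I, Pow(194, Rational(1, 2)))) ≈ Add(-36518., Mul(13.928, I))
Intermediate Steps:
Function('E')(f, T) = Pow(Add(-25, T), Rational(1, 2)) (Function('E')(f, T) = Pow(Add(Add(T, -3), -22), Rational(1, 2)) = Pow(Add(Add(-3, T), -22), Rational(1, 2)) = Pow(Add(-25, T), Rational(1, 2)))
Function('S')(r) = Add(-2, Mul(2, r, Pow(Add(1, r), -1))) (Function('S')(r) = Add(-2, Mul(Add(r, r), Pow(Add(r, 1), -1))) = Add(-2, Mul(Mul(2, r), Pow(Add(1, r), -1))) = Add(-2, Mul(2, r, Pow(Add(1, r), -1))))
Mul(Add(Function('E')(70, -169), -36518), Function('S')(-3)) = Mul(Add(Pow(Add(-25, -169), Rational(1, 2)), -36518), Mul(-2, Pow(Add(1, -3), -1))) = Mul(Add(Pow(-194, Rational(1, 2)), -36518), Mul(-2, Pow(-2, -1))) = Mul(Add(Mul(I, Pow(194, Rational(1, 2))), -36518), Mul(-2, Rational(-1, 2))) = Mul(Add(-36518, Mul(I, Pow(194, Rational(1, 2)))), 1) = Add(-36518, Mul(I, Pow(194, Rational(1, 2))))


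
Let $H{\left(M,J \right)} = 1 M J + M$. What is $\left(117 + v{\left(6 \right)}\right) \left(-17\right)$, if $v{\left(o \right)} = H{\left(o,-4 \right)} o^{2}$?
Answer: $9027$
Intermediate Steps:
$H{\left(M,J \right)} = M + J M$ ($H{\left(M,J \right)} = M J + M = J M + M = M + J M$)
$v{\left(o \right)} = - 3 o^{3}$ ($v{\left(o \right)} = o \left(1 - 4\right) o^{2} = o \left(-3\right) o^{2} = - 3 o o^{2} = - 3 o^{3}$)
$\left(117 + v{\left(6 \right)}\right) \left(-17\right) = \left(117 - 3 \cdot 6^{3}\right) \left(-17\right) = \left(117 - 648\right) \left(-17\right) = \left(-531\right) \left(-17\right) = 9027$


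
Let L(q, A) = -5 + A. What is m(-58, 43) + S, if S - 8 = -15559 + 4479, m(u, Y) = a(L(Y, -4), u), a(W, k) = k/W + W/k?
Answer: -5776139/522 ≈ -11065.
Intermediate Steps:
a(W, k) = W/k + k/W
m(u, Y) = -9/u - u/9 (m(u, Y) = (-5 - 4)/u + u/(-5 - 4) = -9/u + u/(-9) = -9/u + u*(-⅑) = -9/u - u/9)
S = -11072 (S = 8 + (-15559 + 4479) = 8 - 11080 = -11072)
m(-58, 43) + S = (-9/(-58) - ⅑*(-58)) - 11072 = (-9*(-1/58) + 58/9) - 11072 = (9/58 + 58/9) - 11072 = 3445/522 - 11072 = -5776139/522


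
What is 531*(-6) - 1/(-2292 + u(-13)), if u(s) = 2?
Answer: -7295939/2290 ≈ -3186.0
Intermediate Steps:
531*(-6) - 1/(-2292 + u(-13)) = 531*(-6) - 1/(-2292 + 2) = -3186 - 1/(-2290) = -3186 - 1*(-1/2290) = -3186 + 1/2290 = -7295939/2290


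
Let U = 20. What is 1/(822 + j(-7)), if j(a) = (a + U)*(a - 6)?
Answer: 1/653 ≈ 0.0015314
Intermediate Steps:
j(a) = (-6 + a)*(20 + a) (j(a) = (a + 20)*(a - 6) = (20 + a)*(-6 + a) = (-6 + a)*(20 + a))
1/(822 + j(-7)) = 1/(822 + (-120 + (-7)² + 14*(-7))) = 1/(822 + (-120 + 49 - 98)) = 1/(822 - 169) = 1/653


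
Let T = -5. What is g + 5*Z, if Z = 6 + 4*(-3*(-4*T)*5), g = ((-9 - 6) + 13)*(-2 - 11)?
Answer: -5944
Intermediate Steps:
g = 26 (g = (-15 + 13)*(-13) = -2*(-13) = 26)
Z = -1194 (Z = 6 + 4*(-3*(-4*(-5))*5) = 6 + 4*(-60*5) = 6 + 4*(-3*100) = 6 + 4*(-300) = 6 - 1200 = -1194)
g + 5*Z = 26 + 5*(-1194) = 26 - 5970 = -5944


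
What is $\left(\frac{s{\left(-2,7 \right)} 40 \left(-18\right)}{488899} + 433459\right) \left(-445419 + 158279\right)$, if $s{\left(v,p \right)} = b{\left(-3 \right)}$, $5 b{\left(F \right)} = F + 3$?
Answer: $-124463417260$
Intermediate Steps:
$b{\left(F \right)} = \frac{3}{5} + \frac{F}{5}$ ($b{\left(F \right)} = \frac{F + 3}{5} = \frac{3 + F}{5} = \frac{3}{5} + \frac{F}{5}$)
$s{\left(v,p \right)} = 0$ ($s{\left(v,p \right)} = \frac{3}{5} + \frac{1}{5} \left(-3\right) = \frac{3}{5} - \frac{3}{5} = 0$)
$\left(\frac{s{\left(-2,7 \right)} 40 \left(-18\right)}{488899} + 433459\right) \left(-445419 + 158279\right) = \left(\frac{0 \cdot 40 \left(-18\right)}{488899} + 433459\right) \left(-445419 + 158279\right) = \left(0 \left(-18\right) \frac{1}{488899} + 433459\right) \left(-287140\right) = \left(0 \cdot \frac{1}{488899} + 433459\right) \left(-287140\right) = \left(0 + 433459\right) \left(-287140\right) = 433459 \left(-287140\right) = -124463417260$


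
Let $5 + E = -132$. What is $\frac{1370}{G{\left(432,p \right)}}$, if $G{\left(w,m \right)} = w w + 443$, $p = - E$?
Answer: $\frac{1370}{187067} \approx 0.0073236$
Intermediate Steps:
$E = -137$ ($E = -5 - 132 = -137$)
$p = 137$ ($p = \left(-1\right) \left(-137\right) = 137$)
$G{\left(w,m \right)} = 443 + w^{2}$ ($G{\left(w,m \right)} = w^{2} + 443 = 443 + w^{2}$)
$\frac{1370}{G{\left(432,p \right)}} = \frac{1370}{443 + 432^{2}} = \frac{1370}{443 + 186624} = \frac{1370}{187067}$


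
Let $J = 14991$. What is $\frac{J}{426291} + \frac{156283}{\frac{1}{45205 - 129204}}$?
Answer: $- \frac{1865394810533552}{142097} \approx -1.3128 \cdot 10^{10}$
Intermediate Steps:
$\frac{J}{426291} + \frac{156283}{\frac{1}{45205 - 129204}} = \frac{14991}{426291} + \frac{156283}{\frac{1}{45205 - 129204}} = 14991 \cdot \frac{1}{426291} + \frac{156283}{\frac{1}{-83999}} = \frac{4997}{142097} + \frac{156283}{- \frac{1}{83999}} = \frac{4997}{142097} + 156283 \left(-83999\right) = \frac{4997}{142097} - 13127615717 = - \frac{1865394810533552}{142097}$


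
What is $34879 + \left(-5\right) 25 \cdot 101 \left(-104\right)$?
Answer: $1347879$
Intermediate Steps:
$34879 + \left(-5\right) 25 \cdot 101 \left(-104\right) = 34879 + \left(-125\right) 101 \left(-104\right) = 34879 - -1313000 = 34879 + 1313000 = 1347879$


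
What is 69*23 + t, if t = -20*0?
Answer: 1587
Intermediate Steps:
t = 0
69*23 + t = 69*23 + 0 = 1587 + 0 = 1587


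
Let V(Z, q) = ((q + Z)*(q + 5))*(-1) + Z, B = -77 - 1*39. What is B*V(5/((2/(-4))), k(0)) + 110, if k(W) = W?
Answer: -4530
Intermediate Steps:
B = -116 (B = -77 - 39 = -116)
V(Z, q) = Z - (5 + q)*(Z + q) (V(Z, q) = ((Z + q)*(5 + q))*(-1) + Z = ((5 + q)*(Z + q))*(-1) + Z = -(5 + q)*(Z + q) + Z = Z - (5 + q)*(Z + q))
B*V(5/((2/(-4))), k(0)) + 110 = -116*(-1*0² - 5*0 - 20/(2/(-4)) - 1*5/((2/(-4)))*0) + 110 = -116*(-1*0 + 0 - 20/(2*(-¼)) - 1*5/((2*(-¼)))*0) + 110 = -116*(0 + 0 - 20/(-½) - 1*5/(-½)*0) + 110 = -116*(0 + 0 - 20*(-2) - 1*5*(-2)*0) + 110 = -116*(0 + 0 - 4*(-10) - 1*(-10)*0) + 110 = -116*(0 + 0 + 40 + 0) + 110 = -116*40 + 110 = -4640 + 110 = -4530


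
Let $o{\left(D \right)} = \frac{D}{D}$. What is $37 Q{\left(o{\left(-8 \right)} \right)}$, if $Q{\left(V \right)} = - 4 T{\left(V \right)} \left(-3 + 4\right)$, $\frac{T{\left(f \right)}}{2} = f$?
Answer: $-296$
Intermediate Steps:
$T{\left(f \right)} = 2 f$
$o{\left(D \right)} = 1$
$Q{\left(V \right)} = - 8 V$ ($Q{\left(V \right)} = - 4 \cdot 2 V \left(-3 + 4\right) = - 8 V 1 = - 8 V$)
$37 Q{\left(o{\left(-8 \right)} \right)} = 37 \left(\left(-8\right) 1\right) = 37 \left(-8\right) = -296$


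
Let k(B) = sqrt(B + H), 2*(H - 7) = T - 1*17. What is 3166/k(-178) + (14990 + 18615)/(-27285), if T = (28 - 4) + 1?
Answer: -6721/5457 - 3166*I*sqrt(167)/167 ≈ -1.2316 - 244.99*I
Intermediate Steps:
T = 25 (T = 24 + 1 = 25)
H = 11 (H = 7 + (25 - 1*17)/2 = 7 + (25 - 17)/2 = 7 + (1/2)*8 = 7 + 4 = 11)
k(B) = sqrt(11 + B) (k(B) = sqrt(B + 11) = sqrt(11 + B))
3166/k(-178) + (14990 + 18615)/(-27285) = 3166/(sqrt(11 - 178)) + (14990 + 18615)/(-27285) = 3166/(sqrt(-167)) + 33605*(-1/27285) = 3166/((I*sqrt(167))) - 6721/5457 = 3166*(-I*sqrt(167)/167) - 6721/5457 = -3166*I*sqrt(167)/167 - 6721/5457 = -6721/5457 - 3166*I*sqrt(167)/167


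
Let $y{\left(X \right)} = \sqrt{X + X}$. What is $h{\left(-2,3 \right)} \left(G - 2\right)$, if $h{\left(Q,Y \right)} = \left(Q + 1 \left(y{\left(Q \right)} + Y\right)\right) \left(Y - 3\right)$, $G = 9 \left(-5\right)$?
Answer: $0$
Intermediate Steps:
$y{\left(X \right)} = \sqrt{2} \sqrt{X}$ ($y{\left(X \right)} = \sqrt{2 X} = \sqrt{2} \sqrt{X}$)
$G = -45$
$h{\left(Q,Y \right)} = \left(-3 + Y\right) \left(Q + Y + \sqrt{2} \sqrt{Q}\right)$ ($h{\left(Q,Y \right)} = \left(Q + 1 \left(\sqrt{2} \sqrt{Q} + Y\right)\right) \left(Y - 3\right) = \left(Q + 1 \left(Y + \sqrt{2} \sqrt{Q}\right)\right) \left(-3 + Y\right) = \left(Q + \left(Y + \sqrt{2} \sqrt{Q}\right)\right) \left(-3 + Y\right) = \left(Q + Y + \sqrt{2} \sqrt{Q}\right) \left(-3 + Y\right) = \left(-3 + Y\right) \left(Q + Y + \sqrt{2} \sqrt{Q}\right)$)
$h{\left(-2,3 \right)} \left(G - 2\right) = \left(3^{2} - -6 - 9 - 6 - 3 \sqrt{2} \sqrt{-2} + 3 \sqrt{2} \sqrt{-2}\right) \left(-45 - 2\right) = \left(9 + 6 - 9 - 6 - 3 \sqrt{2} i \sqrt{2} + 3 \sqrt{2} i \sqrt{2}\right) \left(-47\right) = \left(9 + 6 - 9 - 6 - 6 i + 6 i\right) \left(-47\right) = 0 \left(-47\right) = 0$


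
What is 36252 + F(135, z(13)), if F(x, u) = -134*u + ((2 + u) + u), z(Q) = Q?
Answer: 34538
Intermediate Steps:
F(x, u) = 2 - 132*u (F(x, u) = -134*u + (2 + 2*u) = 2 - 132*u)
36252 + F(135, z(13)) = 36252 + (2 - 132*13) = 36252 + (2 - 1716) = 36252 - 1714 = 34538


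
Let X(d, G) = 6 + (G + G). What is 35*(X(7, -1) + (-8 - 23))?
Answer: -945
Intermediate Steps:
X(d, G) = 6 + 2*G
35*(X(7, -1) + (-8 - 23)) = 35*((6 + 2*(-1)) + (-8 - 23)) = 35*((6 - 2) - 31) = 35*(4 - 31) = 35*(-27) = -945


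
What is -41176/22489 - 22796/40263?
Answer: -2170528532/905474607 ≈ -2.3971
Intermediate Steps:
-41176/22489 - 22796/40263 = -2170528532/905474607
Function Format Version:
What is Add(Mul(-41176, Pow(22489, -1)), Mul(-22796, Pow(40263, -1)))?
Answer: Rational(-2170528532, 905474607) ≈ -2.3971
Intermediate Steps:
Add(Mul(-41176, Pow(22489, -1)), Mul(-22796, Pow(40263, -1))) = Add(Mul(-41176, Rational(1, 22489)), Mul(-22796, Rational(1, 40263))) = Add(Rational(-41176, 22489), Rational(-22796, 40263)) = Rational(-2170528532, 905474607)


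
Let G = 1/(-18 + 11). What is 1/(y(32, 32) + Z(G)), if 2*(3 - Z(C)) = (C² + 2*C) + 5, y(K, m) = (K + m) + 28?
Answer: 49/4539 ≈ 0.010795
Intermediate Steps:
G = -⅐ (G = 1/(-7) = -⅐ ≈ -0.14286)
y(K, m) = 28 + K + m
Z(C) = ½ - C - C²/2 (Z(C) = 3 - ((C² + 2*C) + 5)/2 = 3 - (5 + C² + 2*C)/2 = 3 + (-5/2 - C - C²/2) = ½ - C - C²/2)
1/(y(32, 32) + Z(G)) = 1/((28 + 32 + 32) + (½ - 1*(-⅐) - (-⅐)²/2)) = 1/(92 + (½ + ⅐ - ½*1/49)) = 1/(92 + (½ + ⅐ - 1/98)) = 1/(92 + 31/49) = 1/(4539/49) = 49/4539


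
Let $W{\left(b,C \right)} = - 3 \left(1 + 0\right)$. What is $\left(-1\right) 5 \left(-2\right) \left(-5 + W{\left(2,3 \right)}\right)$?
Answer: $-80$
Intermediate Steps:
$W{\left(b,C \right)} = -3$ ($W{\left(b,C \right)} = \left(-3\right) 1 = -3$)
$\left(-1\right) 5 \left(-2\right) \left(-5 + W{\left(2,3 \right)}\right) = \left(-1\right) 5 \left(-2\right) \left(-5 - 3\right) = \left(-5\right) \left(-2\right) \left(-8\right) = 10 \left(-8\right) = -80$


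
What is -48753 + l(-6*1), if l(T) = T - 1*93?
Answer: -48852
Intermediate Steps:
l(T) = -93 + T (l(T) = T - 93 = -93 + T)
-48753 + l(-6*1) = -48753 + (-93 - 6*1) = -48753 + (-93 - 6) = -48753 - 99 = -48852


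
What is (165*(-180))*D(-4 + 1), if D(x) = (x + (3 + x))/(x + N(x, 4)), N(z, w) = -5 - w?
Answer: -7425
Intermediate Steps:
D(x) = (3 + 2*x)/(-9 + x) (D(x) = (x + (3 + x))/(x + (-5 - 1*4)) = (3 + 2*x)/(x + (-5 - 4)) = (3 + 2*x)/(x - 9) = (3 + 2*x)/(-9 + x))
(165*(-180))*D(-4 + 1) = (165*(-180))*((3 + 2*(-4 + 1))/(-9 + (-4 + 1))) = -29700*(3 + 2*(-3))/(-9 - 3) = -29700*(3 - 6)/(-12) = -(-2475)*(-3) = -29700*¼ = -7425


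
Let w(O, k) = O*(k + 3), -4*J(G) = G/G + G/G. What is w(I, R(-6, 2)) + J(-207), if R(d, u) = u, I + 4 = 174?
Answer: 1699/2 ≈ 849.50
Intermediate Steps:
I = 170 (I = -4 + 174 = 170)
J(G) = -½ (J(G) = -(G/G + G/G)/4 = -(1 + 1)/4 = -¼*2 = -½)
w(O, k) = O*(3 + k)
w(I, R(-6, 2)) + J(-207) = 170*(3 + 2) - ½ = 170*5 - ½ = 850 - ½ = 1699/2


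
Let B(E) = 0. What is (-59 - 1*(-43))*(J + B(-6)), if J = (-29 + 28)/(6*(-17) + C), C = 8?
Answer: -8/47 ≈ -0.17021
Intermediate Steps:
J = 1/94 (J = (-29 + 28)/(6*(-17) + 8) = -1/(-102 + 8) = -1/(-94) = -1*(-1/94) = 1/94 ≈ 0.010638)
(-59 - 1*(-43))*(J + B(-6)) = (-59 - 1*(-43))*(1/94 + 0) = (-59 + 43)*(1/94) = -16*1/94 = -8/47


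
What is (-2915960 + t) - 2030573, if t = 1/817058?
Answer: -4041604359913/817058 ≈ -4.9465e+6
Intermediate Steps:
t = 1/817058 ≈ 1.2239e-6
(-2915960 + t) - 2030573 = (-2915960 + 1/817058) - 2030573 = -2382508445679/817058 - 2030573 = -4041604359913/817058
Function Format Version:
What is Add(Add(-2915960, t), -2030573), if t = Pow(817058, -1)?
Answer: Rational(-4041604359913, 817058) ≈ -4.9465e+6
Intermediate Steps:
t = Rational(1, 817058) ≈ 1.2239e-6
Add(Add(-2915960, t), -2030573) = Add(Add(-2915960, Rational(1, 817058)), -2030573) = Add(Rational(-2382508445679, 817058), -2030573) = Rational(-4041604359913, 817058)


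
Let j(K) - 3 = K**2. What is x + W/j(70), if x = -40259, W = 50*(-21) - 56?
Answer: -197390983/4903 ≈ -40259.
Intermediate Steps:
j(K) = 3 + K**2
W = -1106 (W = -1050 - 56 = -1106)
x + W/j(70) = -40259 - 1106/(3 + 70**2) = -40259 - 1106/(3 + 4900) = -40259 - 1106/4903 = -197390983/4903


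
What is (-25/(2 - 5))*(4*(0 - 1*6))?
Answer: -200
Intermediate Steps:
(-25/(2 - 5))*(4*(0 - 1*6)) = (-25/(-3))*(4*(0 - 6)) = (-25*(-⅓))*(4*(-6)) = (25/3)*(-24) = -200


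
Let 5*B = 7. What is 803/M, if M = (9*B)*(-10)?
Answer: -803/126 ≈ -6.3730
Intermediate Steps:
B = 7/5 (B = (⅕)*7 = 7/5 ≈ 1.4000)
M = -126 (M = (9*(7/5))*(-10) = (63/5)*(-10) = -126)
803/M = 803/(-126) = 803*(-1/126) = -803/126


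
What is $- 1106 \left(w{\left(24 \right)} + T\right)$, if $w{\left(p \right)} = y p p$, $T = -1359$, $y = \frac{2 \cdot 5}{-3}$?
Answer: $3626574$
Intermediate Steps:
$y = - \frac{10}{3}$ ($y = 10 \left(- \frac{1}{3}\right) = - \frac{10}{3} \approx -3.3333$)
$w{\left(p \right)} = - \frac{10 p^{2}}{3}$ ($w{\left(p \right)} = - \frac{10 p}{3} p = - \frac{10 p^{2}}{3}$)
$- 1106 \left(w{\left(24 \right)} + T\right) = - 1106 \left(- \frac{10 \cdot 24^{2}}{3} - 1359\right) = - 1106 \left(\left(- \frac{10}{3}\right) 576 - 1359\right) = - 1106 \left(-1920 - 1359\right) = \left(-1106\right) \left(-3279\right) = 3626574$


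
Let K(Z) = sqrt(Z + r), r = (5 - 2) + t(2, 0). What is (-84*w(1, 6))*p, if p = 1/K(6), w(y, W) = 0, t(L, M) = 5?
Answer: 0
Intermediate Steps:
r = 8 (r = (5 - 2) + 5 = 3 + 5 = 8)
K(Z) = sqrt(8 + Z) (K(Z) = sqrt(Z + 8) = sqrt(8 + Z))
p = sqrt(14)/14 (p = 1/(sqrt(8 + 6)) = 1/(sqrt(14)) = sqrt(14)/14 ≈ 0.26726)
(-84*w(1, 6))*p = (-84*0)*(sqrt(14)/14) = 0*(sqrt(14)/14) = 0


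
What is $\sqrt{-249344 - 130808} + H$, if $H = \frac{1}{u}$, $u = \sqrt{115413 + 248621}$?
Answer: $\frac{\sqrt{364034}}{364034} + 2 i \sqrt{95038} \approx 0.0016574 + 616.56 i$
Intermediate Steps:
$u = \sqrt{364034} \approx 603.35$
$H = \frac{\sqrt{364034}}{364034}$ ($H = \frac{1}{\sqrt{364034}} = \frac{\sqrt{364034}}{364034} \approx 0.0016574$)
$\sqrt{-249344 - 130808} + H = \sqrt{-249344 - 130808} + \frac{\sqrt{364034}}{364034} = \sqrt{-380152} + \frac{\sqrt{364034}}{364034} = 2 i \sqrt{95038} + \frac{\sqrt{364034}}{364034} = \frac{\sqrt{364034}}{364034} + 2 i \sqrt{95038}$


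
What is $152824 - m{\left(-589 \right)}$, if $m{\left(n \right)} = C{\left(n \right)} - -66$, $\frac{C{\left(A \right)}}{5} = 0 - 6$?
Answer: $152788$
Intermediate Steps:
$C{\left(A \right)} = -30$ ($C{\left(A \right)} = 5 \left(0 - 6\right) = 5 \left(-6\right) = -30$)
$m{\left(n \right)} = 36$ ($m{\left(n \right)} = -30 - -66 = -30 + 66 = 36$)
$152824 - m{\left(-589 \right)} = 152824 - 36 = 152788$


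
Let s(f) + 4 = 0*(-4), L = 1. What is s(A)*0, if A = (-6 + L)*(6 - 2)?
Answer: 0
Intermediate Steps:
A = -20 (A = (-6 + 1)*(6 - 2) = -5*4 = -20)
s(f) = -4 (s(f) = -4 + 0*(-4) = -4 + 0 = -4)
s(A)*0 = -4*0 = 0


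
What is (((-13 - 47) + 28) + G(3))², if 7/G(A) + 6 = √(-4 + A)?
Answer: 1503027/1369 + 17164*I/1369 ≈ 1097.9 + 12.538*I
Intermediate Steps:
G(A) = 7/(-6 + √(-4 + A))
(((-13 - 47) + 28) + G(3))² = (((-13 - 47) + 28) + 7/(-6 + √(-4 + 3)))² = ((-60 + 28) + 7/(-6 + √(-1)))² = (-32 + 7/(-6 + I))² = (-32 + 7*((-6 - I)/37))² = (-32 + 7*(-6 - I)/37)²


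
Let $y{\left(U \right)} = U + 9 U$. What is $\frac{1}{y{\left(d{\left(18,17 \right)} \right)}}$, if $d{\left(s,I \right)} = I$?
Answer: $\frac{1}{170} \approx 0.0058824$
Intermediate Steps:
$y{\left(U \right)} = 10 U$
$\frac{1}{y{\left(d{\left(18,17 \right)} \right)}} = \frac{1}{10 \cdot 17} = \frac{1}{170}$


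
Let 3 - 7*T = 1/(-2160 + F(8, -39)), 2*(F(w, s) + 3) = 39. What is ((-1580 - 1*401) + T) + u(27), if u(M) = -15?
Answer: -59885101/30009 ≈ -1995.6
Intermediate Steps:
F(w, s) = 33/2 (F(w, s) = -3 + (½)*39 = -3 + 39/2 = 33/2)
T = 12863/30009 (T = 3/7 - 1/(7*(-2160 + 33/2)) = 3/7 - 1/(7*(-4287/2)) = 3/7 - ⅐*(-2/4287) = 3/7 + 2/30009 = 12863/30009 ≈ 0.42864)
((-1580 - 1*401) + T) + u(27) = ((-1580 - 1*401) + 12863/30009) - 15 = ((-1580 - 401) + 12863/30009) - 15 = (-1981 + 12863/30009) - 15 = -59434966/30009 - 15 = -59885101/30009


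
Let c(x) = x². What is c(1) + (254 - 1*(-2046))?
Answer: 2301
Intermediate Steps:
c(1) + (254 - 1*(-2046)) = 1² + (254 - 1*(-2046)) = 1 + (254 + 2046) = 1 + 2300 = 2301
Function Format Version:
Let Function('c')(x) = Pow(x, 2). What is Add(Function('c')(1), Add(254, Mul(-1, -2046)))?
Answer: 2301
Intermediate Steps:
Add(Function('c')(1), Add(254, Mul(-1, -2046))) = Add(Pow(1, 2), Add(254, Mul(-1, -2046))) = Add(1, Add(254, 2046)) = Add(1, 2300) = 2301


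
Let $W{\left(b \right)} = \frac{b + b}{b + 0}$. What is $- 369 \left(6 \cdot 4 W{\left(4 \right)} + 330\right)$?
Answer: $-139482$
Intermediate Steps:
$W{\left(b \right)} = 2$ ($W{\left(b \right)} = \frac{2 b}{b} = 2$)
$- 369 \left(6 \cdot 4 W{\left(4 \right)} + 330\right) = - 369 \left(6 \cdot 4 \cdot 2 + 330\right) = - 369 \left(24 \cdot 2 + 330\right) = - 369 \left(48 + 330\right) = \left(-369\right) 378 = -139482$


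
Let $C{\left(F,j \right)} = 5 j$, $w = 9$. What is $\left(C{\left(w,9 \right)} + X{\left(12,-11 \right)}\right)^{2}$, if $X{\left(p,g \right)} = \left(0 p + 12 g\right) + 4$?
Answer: $6889$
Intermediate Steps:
$X{\left(p,g \right)} = 4 + 12 g$ ($X{\left(p,g \right)} = \left(0 + 12 g\right) + 4 = 12 g + 4 = 4 + 12 g$)
$\left(C{\left(w,9 \right)} + X{\left(12,-11 \right)}\right)^{2} = \left(5 \cdot 9 + \left(4 + 12 \left(-11\right)\right)\right)^{2} = \left(45 + \left(4 - 132\right)\right)^{2} = \left(45 - 128\right)^{2} = \left(-83\right)^{2} = 6889$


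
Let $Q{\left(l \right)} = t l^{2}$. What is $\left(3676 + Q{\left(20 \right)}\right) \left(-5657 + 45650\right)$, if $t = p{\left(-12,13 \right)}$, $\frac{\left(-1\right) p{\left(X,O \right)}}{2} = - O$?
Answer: $562941468$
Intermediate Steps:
$p{\left(X,O \right)} = 2 O$ ($p{\left(X,O \right)} = - 2 \left(- O\right) = 2 O$)
$t = 26$ ($t = 2 \cdot 13 = 26$)
$Q{\left(l \right)} = 26 l^{2}$
$\left(3676 + Q{\left(20 \right)}\right) \left(-5657 + 45650\right) = \left(3676 + 26 \cdot 20^{2}\right) \left(-5657 + 45650\right) = \left(3676 + 26 \cdot 400\right) 39993 = \left(3676 + 10400\right) 39993 = 14076 \cdot 39993 = 562941468$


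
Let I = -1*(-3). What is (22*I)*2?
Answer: 132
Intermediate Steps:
I = 3
(22*I)*2 = (22*3)*2 = 66*2 = 132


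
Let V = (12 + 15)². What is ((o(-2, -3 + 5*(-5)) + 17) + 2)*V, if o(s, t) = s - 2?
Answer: 10935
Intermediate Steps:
o(s, t) = -2 + s
V = 729 (V = 27² = 729)
((o(-2, -3 + 5*(-5)) + 17) + 2)*V = (((-2 - 2) + 17) + 2)*729 = ((-4 + 17) + 2)*729 = (13 + 2)*729 = 15*729 = 10935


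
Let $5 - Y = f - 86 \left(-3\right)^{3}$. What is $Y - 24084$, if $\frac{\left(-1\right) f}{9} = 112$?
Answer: $-25393$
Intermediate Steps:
$f = -1008$ ($f = \left(-9\right) 112 = -1008$)
$Y = -1309$ ($Y = 5 - \left(-1008 - 86 \left(-3\right)^{3}\right) = 5 - \left(-1008 - -2322\right) = 5 - \left(-1008 + 2322\right) = 5 - 1314 = -1309$)
$Y - 24084 = -1309 - 24084 = -25393$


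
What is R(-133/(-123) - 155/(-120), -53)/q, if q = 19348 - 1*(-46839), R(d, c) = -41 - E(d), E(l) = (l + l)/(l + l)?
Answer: -42/66187 ≈ -0.00063457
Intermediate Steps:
E(l) = 1 (E(l) = (2*l)/((2*l)) = (2*l)*(1/(2*l)) = 1)
R(d, c) = -42 (R(d, c) = -41 - 1*1 = -41 - 1 = -42)
q = 66187 (q = 19348 + 46839 = 66187)
R(-133/(-123) - 155/(-120), -53)/q = -42/66187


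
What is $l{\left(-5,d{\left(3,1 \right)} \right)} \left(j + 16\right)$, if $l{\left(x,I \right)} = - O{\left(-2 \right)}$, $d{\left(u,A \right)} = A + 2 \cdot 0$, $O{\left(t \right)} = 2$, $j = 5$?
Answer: $-42$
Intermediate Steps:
$d{\left(u,A \right)} = A$ ($d{\left(u,A \right)} = A + 0 = A$)
$l{\left(x,I \right)} = -2$ ($l{\left(x,I \right)} = \left(-1\right) 2 = -2$)
$l{\left(-5,d{\left(3,1 \right)} \right)} \left(j + 16\right) = - 2 \left(5 + 16\right) = \left(-2\right) 21 = -42$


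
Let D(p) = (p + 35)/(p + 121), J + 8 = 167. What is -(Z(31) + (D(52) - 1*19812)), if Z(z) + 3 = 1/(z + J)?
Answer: 651302347/32870 ≈ 19815.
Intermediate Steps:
J = 159 (J = -8 + 167 = 159)
Z(z) = -3 + 1/(159 + z) (Z(z) = -3 + 1/(z + 159) = -3 + 1/(159 + z))
D(p) = (35 + p)/(121 + p)
-(Z(31) + (D(52) - 1*19812)) = -((-476 - 3*31)/(159 + 31) + ((35 + 52)/(121 + 52) - 1*19812)) = -((-476 - 93)/190 + (87/173 - 19812)) = -((1/190)*(-569) + ((1/173)*87 - 19812)) = -(-569/190 + (87/173 - 19812)) = -(-569/190 - 3427389/173) = -1*(-651302347/32870) = 651302347/32870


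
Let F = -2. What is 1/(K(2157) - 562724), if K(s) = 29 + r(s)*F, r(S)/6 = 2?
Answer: -1/562719 ≈ -1.7771e-6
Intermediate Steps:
r(S) = 12 (r(S) = 6*2 = 12)
K(s) = 5 (K(s) = 29 + 12*(-2) = 29 - 24 = 5)
1/(K(2157) - 562724) = 1/(5 - 562724) = 1/(-562719) = -1/562719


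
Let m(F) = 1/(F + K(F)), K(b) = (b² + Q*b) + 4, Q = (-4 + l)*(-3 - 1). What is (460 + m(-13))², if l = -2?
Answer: 4888666561/23104 ≈ 2.1159e+5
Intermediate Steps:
Q = 24 (Q = (-4 - 2)*(-3 - 1) = -6*(-4) = 24)
K(b) = 4 + b² + 24*b (K(b) = (b² + 24*b) + 4 = 4 + b² + 24*b)
m(F) = 1/(4 + F² + 25*F) (m(F) = 1/(F + (4 + F² + 24*F)) = 1/(4 + F² + 25*F))
(460 + m(-13))² = (460 + 1/(4 + (-13)² + 25*(-13)))² = (460 + 1/(4 + 169 - 325))² = (460 + 1/(-152))² = (460 - 1/152)² = (69919/152)² = 4888666561/23104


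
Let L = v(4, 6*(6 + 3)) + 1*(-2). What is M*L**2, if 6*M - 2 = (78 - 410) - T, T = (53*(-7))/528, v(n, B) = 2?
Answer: 0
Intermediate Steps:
L = 0 (L = 2 + 1*(-2) = 2 - 2 = 0)
T = -371/528 (T = -371*1/528 = -371/528 ≈ -0.70265)
M = -173869/3168 (M = 1/3 + ((78 - 410) - 1*(-371/528))/6 = 1/3 + (-332 + 371/528)/6 = 1/3 + (1/6)*(-174925/528) = 1/3 - 174925/3168 = -173869/3168 ≈ -54.883)
M*L**2 = -173869/3168*0**2 = -173869/3168*0 = 0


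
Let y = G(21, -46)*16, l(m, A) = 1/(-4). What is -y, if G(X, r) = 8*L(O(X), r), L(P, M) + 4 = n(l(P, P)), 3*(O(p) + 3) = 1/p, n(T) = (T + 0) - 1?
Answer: 672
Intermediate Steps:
l(m, A) = -¼
n(T) = -1 + T (n(T) = T - 1 = -1 + T)
O(p) = -3 + 1/(3*p) (O(p) = -3 + (1/p)/3 = -3 + 1/(3*p))
L(P, M) = -21/4 (L(P, M) = -4 + (-1 - ¼) = -4 - 5/4 = -21/4)
G(X, r) = -42 (G(X, r) = 8*(-21/4) = -42)
y = -672 (y = -42*16 = -672)
-y = -1*(-672) = 672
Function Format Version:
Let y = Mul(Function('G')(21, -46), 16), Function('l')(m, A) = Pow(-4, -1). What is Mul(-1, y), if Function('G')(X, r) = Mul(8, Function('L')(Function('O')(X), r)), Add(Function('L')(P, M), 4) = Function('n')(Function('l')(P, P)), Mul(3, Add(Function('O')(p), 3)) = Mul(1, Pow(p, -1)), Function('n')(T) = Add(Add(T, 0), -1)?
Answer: 672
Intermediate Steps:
Function('l')(m, A) = Rational(-1, 4)
Function('n')(T) = Add(-1, T) (Function('n')(T) = Add(T, -1) = Add(-1, T))
Function('O')(p) = Add(-3, Mul(Rational(1, 3), Pow(p, -1))) (Function('O')(p) = Add(-3, Mul(Rational(1, 3), Mul(1, Pow(p, -1)))) = Add(-3, Mul(Rational(1, 3), Pow(p, -1))))
Function('L')(P, M) = Rational(-21, 4) (Function('L')(P, M) = Add(-4, Add(-1, Rational(-1, 4))) = Add(-4, Rational(-5, 4)) = Rational(-21, 4))
Function('G')(X, r) = -42 (Function('G')(X, r) = Mul(8, Rational(-21, 4)) = -42)
y = -672 (y = Mul(-42, 16) = -672)
Mul(-1, y) = Mul(-1, -672) = 672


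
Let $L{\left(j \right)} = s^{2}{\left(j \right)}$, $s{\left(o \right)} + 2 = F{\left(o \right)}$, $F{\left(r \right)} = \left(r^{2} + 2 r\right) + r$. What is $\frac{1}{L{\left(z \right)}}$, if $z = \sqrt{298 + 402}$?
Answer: $\frac{7711}{3613572769} - \frac{5235 \sqrt{7}}{28908582152} \approx 1.6548 \cdot 10^{-6}$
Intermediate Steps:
$F{\left(r \right)} = r^{2} + 3 r$
$s{\left(o \right)} = -2 + o \left(3 + o\right)$
$z = 10 \sqrt{7}$ ($z = \sqrt{700} = 10 \sqrt{7} \approx 26.458$)
$L{\left(j \right)} = \left(-2 + j \left(3 + j\right)\right)^{2}$
$\frac{1}{L{\left(z \right)}} = \frac{1}{\left(-2 + 10 \sqrt{7} \left(3 + 10 \sqrt{7}\right)\right)^{2}}$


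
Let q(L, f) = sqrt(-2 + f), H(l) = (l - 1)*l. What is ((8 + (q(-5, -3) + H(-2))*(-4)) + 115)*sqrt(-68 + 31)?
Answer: 4*sqrt(185) + 99*I*sqrt(37) ≈ 54.406 + 602.19*I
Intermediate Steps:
H(l) = l*(-1 + l) (H(l) = (-1 + l)*l = l*(-1 + l))
((8 + (q(-5, -3) + H(-2))*(-4)) + 115)*sqrt(-68 + 31) = ((8 + (sqrt(-2 - 3) - 2*(-1 - 2))*(-4)) + 115)*sqrt(-68 + 31) = ((8 + (sqrt(-5) - 2*(-3))*(-4)) + 115)*sqrt(-37) = ((8 + (I*sqrt(5) + 6)*(-4)) + 115)*(I*sqrt(37)) = ((8 + (6 + I*sqrt(5))*(-4)) + 115)*(I*sqrt(37)) = ((8 + (-24 - 4*I*sqrt(5))) + 115)*(I*sqrt(37)) = ((-16 - 4*I*sqrt(5)) + 115)*(I*sqrt(37)) = (99 - 4*I*sqrt(5))*(I*sqrt(37)) = I*sqrt(37)*(99 - 4*I*sqrt(5))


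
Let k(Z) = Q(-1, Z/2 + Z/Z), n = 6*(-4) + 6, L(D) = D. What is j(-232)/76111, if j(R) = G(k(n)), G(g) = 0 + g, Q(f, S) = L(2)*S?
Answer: -16/76111 ≈ -0.00021022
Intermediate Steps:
Q(f, S) = 2*S
n = -18 (n = -24 + 6 = -18)
k(Z) = 2 + Z (k(Z) = 2*(Z/2 + Z/Z) = 2*(Z*(½) + 1) = 2*(Z/2 + 1) = 2*(1 + Z/2) = 2 + Z)
G(g) = g
j(R) = -16 (j(R) = 2 - 18 = -16)
j(-232)/76111 = -16/76111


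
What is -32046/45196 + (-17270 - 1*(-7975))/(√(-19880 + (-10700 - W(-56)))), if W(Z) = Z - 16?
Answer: -16023/22598 + 9295*I*√7627/15254 ≈ -0.70905 + 53.216*I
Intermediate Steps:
W(Z) = -16 + Z
-32046/45196 + (-17270 - 1*(-7975))/(√(-19880 + (-10700 - W(-56)))) = -32046/45196 + (-17270 - 1*(-7975))/(√(-19880 + (-10700 - (-16 - 56)))) = -32046*1/45196 + (-17270 + 7975)/(√(-19880 + (-10700 - 1*(-72)))) = -16023/22598 - 9295/√(-19880 + (-10700 + 72)) = -16023/22598 - 9295/√(-19880 - 10628) = -16023/22598 - 9295*(-I*√7627/15254) = -16023/22598 - (-9295)*I*√7627/15254 = -16023/22598 + 9295*I*√7627/15254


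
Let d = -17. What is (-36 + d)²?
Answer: 2809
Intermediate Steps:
(-36 + d)² = (-36 - 17)² = (-53)² = 2809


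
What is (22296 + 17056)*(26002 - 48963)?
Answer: -903561272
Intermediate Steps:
(22296 + 17056)*(26002 - 48963) = 39352*(-22961) = -903561272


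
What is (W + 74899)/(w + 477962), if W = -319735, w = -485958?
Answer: 61209/1999 ≈ 30.620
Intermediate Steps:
(W + 74899)/(w + 477962) = (-319735 + 74899)/(-485958 + 477962) = -244836/(-7996) = -244836*(-1/7996) = 61209/1999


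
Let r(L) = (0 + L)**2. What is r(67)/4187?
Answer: 4489/4187 ≈ 1.0721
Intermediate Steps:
r(L) = L**2
r(67)/4187 = 67**2/4187 = 4489*(1/4187) = 4489/4187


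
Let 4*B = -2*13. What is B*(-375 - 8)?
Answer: 4979/2 ≈ 2489.5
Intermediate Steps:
B = -13/2 (B = (-2*13)/4 = (¼)*(-26) = -13/2 ≈ -6.5000)
B*(-375 - 8) = -13*(-375 - 8)/2 = -13/2*(-383) = 4979/2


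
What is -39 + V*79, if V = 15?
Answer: 1146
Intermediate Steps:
-39 + V*79 = -39 + 15*79 = -39 + 1185 = 1146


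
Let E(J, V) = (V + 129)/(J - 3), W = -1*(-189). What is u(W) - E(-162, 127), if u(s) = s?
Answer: 31441/165 ≈ 190.55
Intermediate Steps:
W = 189
E(J, V) = (129 + V)/(-3 + J)
u(W) - E(-162, 127) = 189 - (129 + 127)/(-3 - 162) = 189 - 256/(-165) = 189 - (-1)*256/165 = 189 - 1*(-256/165) = 189 + 256/165 = 31441/165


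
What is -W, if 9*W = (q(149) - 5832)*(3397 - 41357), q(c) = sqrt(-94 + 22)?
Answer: -24598080 + 75920*I*sqrt(2)/3 ≈ -2.4598e+7 + 35789.0*I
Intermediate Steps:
q(c) = 6*I*sqrt(2) (q(c) = sqrt(-72) = 6*I*sqrt(2))
W = 24598080 - 75920*I*sqrt(2)/3 (W = ((6*I*sqrt(2) - 5832)*(3397 - 41357))/9 = ((-5832 + 6*I*sqrt(2))*(-37960))/9 = (221382720 - 227760*I*sqrt(2))/9 = 24598080 - 75920*I*sqrt(2)/3 ≈ 2.4598e+7 - 35789.0*I)
-W = -(24598080 - 75920*I*sqrt(2)/3) = -24598080 + 75920*I*sqrt(2)/3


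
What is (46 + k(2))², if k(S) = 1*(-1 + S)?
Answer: 2209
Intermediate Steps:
k(S) = -1 + S
(46 + k(2))² = (46 + (-1 + 2))² = (46 + 1)² = 47² = 2209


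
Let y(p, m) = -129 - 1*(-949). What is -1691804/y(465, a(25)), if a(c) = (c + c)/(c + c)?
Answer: -422951/205 ≈ -2063.2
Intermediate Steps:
a(c) = 1 (a(c) = (2*c)/((2*c)) = (2*c)*(1/(2*c)) = 1)
y(p, m) = 820 (y(p, m) = -129 + 949 = 820)
-1691804/y(465, a(25)) = -1691804/820 = -1691804*1/820 = -422951/205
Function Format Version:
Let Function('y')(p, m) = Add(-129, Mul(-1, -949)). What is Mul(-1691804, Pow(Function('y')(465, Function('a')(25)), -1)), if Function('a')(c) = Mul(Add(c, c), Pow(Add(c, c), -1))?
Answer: Rational(-422951, 205) ≈ -2063.2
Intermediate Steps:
Function('a')(c) = 1 (Function('a')(c) = Mul(Mul(2, c), Pow(Mul(2, c), -1)) = Mul(Mul(2, c), Mul(Rational(1, 2), Pow(c, -1))) = 1)
Function('y')(p, m) = 820 (Function('y')(p, m) = Add(-129, 949) = 820)
Mul(-1691804, Pow(Function('y')(465, Function('a')(25)), -1)) = Mul(-1691804, Pow(820, -1)) = Mul(-1691804, Rational(1, 820)) = Rational(-422951, 205)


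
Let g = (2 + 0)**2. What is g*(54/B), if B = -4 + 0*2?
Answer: -54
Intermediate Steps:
B = -4 (B = -4 + 0 = -4)
g = 4 (g = 2**2 = 4)
g*(54/B) = 4*(54/(-4)) = 4*(54*(-1/4)) = 4*(-27/2) = -54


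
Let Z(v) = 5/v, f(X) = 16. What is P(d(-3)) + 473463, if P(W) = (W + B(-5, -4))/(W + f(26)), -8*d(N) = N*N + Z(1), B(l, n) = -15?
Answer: 26987324/57 ≈ 4.7346e+5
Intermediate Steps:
d(N) = -5/8 - N²/8 (d(N) = -(N*N + 5/1)/8 = -(N² + 5*1)/8 = -(N² + 5)/8 = -(5 + N²)/8 = -5/8 - N²/8)
P(W) = (-15 + W)/(16 + W) (P(W) = (W - 15)/(W + 16) = (-15 + W)/(16 + W))
P(d(-3)) + 473463 = (-15 + (-5/8 - ⅛*(-3)²))/(16 + (-5/8 - ⅛*(-3)²)) + 473463 = (-15 + (-5/8 - ⅛*9))/(16 + (-5/8 - ⅛*9)) + 473463 = (-15 + (-5/8 - 9/8))/(16 + (-5/8 - 9/8)) + 473463 = (-15 - 7/4)/(16 - 7/4) + 473463 = -67/4/(57/4) + 473463 = (4/57)*(-67/4) + 473463 = -67/57 + 473463 = 26987324/57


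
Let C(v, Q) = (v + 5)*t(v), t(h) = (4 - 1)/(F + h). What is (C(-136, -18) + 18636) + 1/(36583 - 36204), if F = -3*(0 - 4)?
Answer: 875966527/46996 ≈ 18639.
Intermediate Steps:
F = 12 (F = -3*(-4) = 12)
t(h) = 3/(12 + h) (t(h) = (4 - 1)/(12 + h) = 3/(12 + h))
C(v, Q) = 3*(5 + v)/(12 + v) (C(v, Q) = (v + 5)*(3/(12 + v)) = (5 + v)*(3/(12 + v)) = 3*(5 + v)/(12 + v))
(C(-136, -18) + 18636) + 1/(36583 - 36204) = (3*(5 - 136)/(12 - 136) + 18636) + 1/(36583 - 36204) = (3*(-131)/(-124) + 18636) + 1/379 = (3*(-1/124)*(-131) + 18636) + 1/379 = (393/124 + 18636) + 1/379 = 2311257/124 + 1/379 = 875966527/46996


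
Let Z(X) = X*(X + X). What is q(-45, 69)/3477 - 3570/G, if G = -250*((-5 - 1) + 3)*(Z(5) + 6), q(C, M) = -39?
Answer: -22303/231800 ≈ -0.096217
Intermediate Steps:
Z(X) = 2*X² (Z(X) = X*(2*X) = 2*X²)
G = 42000 (G = -250*((-5 - 1) + 3)*(2*5² + 6) = -250*(-6 + 3)*(2*25 + 6) = -(-750)*(50 + 6) = -(-750)*56 = -250*(-168) = 42000)
q(-45, 69)/3477 - 3570/G = -39/3477 - 3570/42000 = -39*1/3477 - 3570*1/42000 = -13/1159 - 17/200 = -22303/231800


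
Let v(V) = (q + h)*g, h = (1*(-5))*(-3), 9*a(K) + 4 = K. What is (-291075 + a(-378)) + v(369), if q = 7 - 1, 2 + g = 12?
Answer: -2618167/9 ≈ -2.9091e+5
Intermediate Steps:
g = 10 (g = -2 + 12 = 10)
a(K) = -4/9 + K/9
q = 6
h = 15 (h = -5*(-3) = 15)
v(V) = 210 (v(V) = (6 + 15)*10 = 21*10 = 210)
(-291075 + a(-378)) + v(369) = (-291075 + (-4/9 + (⅑)*(-378))) + 210 = (-291075 + (-4/9 - 42)) + 210 = (-291075 - 382/9) + 210 = -2620057/9 + 210 = -2618167/9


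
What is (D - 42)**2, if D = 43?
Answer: 1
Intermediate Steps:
(D - 42)**2 = (43 - 42)**2 = 1**2 = 1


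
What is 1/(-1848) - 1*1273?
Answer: -2352505/1848 ≈ -1273.0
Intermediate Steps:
1/(-1848) - 1*1273 = -1/1848 - 1273 = -2352505/1848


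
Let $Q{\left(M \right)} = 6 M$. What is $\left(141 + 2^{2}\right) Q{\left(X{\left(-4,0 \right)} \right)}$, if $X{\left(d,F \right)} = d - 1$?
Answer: $-4350$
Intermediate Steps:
$X{\left(d,F \right)} = -1 + d$ ($X{\left(d,F \right)} = d - 1 = -1 + d$)
$\left(141 + 2^{2}\right) Q{\left(X{\left(-4,0 \right)} \right)} = \left(141 + 2^{2}\right) 6 \left(-1 - 4\right) = \left(141 + 4\right) 6 \left(-5\right) = 145 \left(-30\right) = -4350$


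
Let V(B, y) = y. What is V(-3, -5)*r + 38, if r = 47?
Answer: -197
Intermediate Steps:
V(-3, -5)*r + 38 = -5*47 + 38 = -235 + 38 = -197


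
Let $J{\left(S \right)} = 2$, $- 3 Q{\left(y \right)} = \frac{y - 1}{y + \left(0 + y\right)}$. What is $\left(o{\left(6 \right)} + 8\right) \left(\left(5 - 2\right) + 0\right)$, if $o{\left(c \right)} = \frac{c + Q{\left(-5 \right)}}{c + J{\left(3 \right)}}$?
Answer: $\frac{1047}{40} \approx 26.175$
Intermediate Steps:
$Q{\left(y \right)} = - \frac{-1 + y}{6 y}$ ($Q{\left(y \right)} = - \frac{\left(y - 1\right) \frac{1}{y + \left(0 + y\right)}}{3} = - \frac{\left(-1 + y\right) \frac{1}{y + y}}{3} = - \frac{\left(-1 + y\right) \frac{1}{2 y}}{3} = - \frac{\frac{1}{2} \frac{1}{y} \left(-1 + y\right)}{3} = - \frac{-1 + y}{6 y}$)
$o{\left(c \right)} = \frac{- \frac{1}{5} + c}{2 + c}$ ($o{\left(c \right)} = \frac{c + \frac{1 - -5}{6 \left(-5\right)}}{c + 2} = \frac{c + \frac{1}{6} \left(- \frac{1}{5}\right) \left(1 + 5\right)}{2 + c} = \frac{c + \frac{1}{6} \left(- \frac{1}{5}\right) 6}{2 + c} = \frac{c - \frac{1}{5}}{2 + c} = \frac{- \frac{1}{5} + c}{2 + c}$)
$\left(o{\left(6 \right)} + 8\right) \left(\left(5 - 2\right) + 0\right) = \left(\frac{- \frac{1}{5} + 6}{2 + 6} + 8\right) \left(\left(5 - 2\right) + 0\right) = \left(\frac{1}{8} \cdot \frac{29}{5} + 8\right) \left(3 + 0\right) = \left(\frac{1}{8} \cdot \frac{29}{5} + 8\right) 3 = \left(\frac{29}{40} + 8\right) 3 = \frac{349}{40} \cdot 3 = \frac{1047}{40}$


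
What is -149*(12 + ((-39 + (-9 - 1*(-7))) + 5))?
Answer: 3576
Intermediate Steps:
-149*(12 + ((-39 + (-9 - 1*(-7))) + 5)) = -149*(12 + ((-39 + (-9 + 7)) + 5)) = -149*(12 + ((-39 - 2) + 5)) = -149*(12 + (-41 + 5)) = -149*(12 - 36) = -149*(-24) = 3576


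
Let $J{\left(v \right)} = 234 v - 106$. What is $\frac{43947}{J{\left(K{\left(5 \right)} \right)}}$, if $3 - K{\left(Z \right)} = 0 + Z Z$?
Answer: $- \frac{43947}{5254} \approx -8.3645$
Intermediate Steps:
$K{\left(Z \right)} = 3 - Z^{2}$ ($K{\left(Z \right)} = 3 - \left(0 + Z Z\right) = 3 - \left(0 + Z^{2}\right) = 3 - Z^{2}$)
$J{\left(v \right)} = -106 + 234 v$
$\frac{43947}{J{\left(K{\left(5 \right)} \right)}} = \frac{43947}{-106 + 234 \left(3 - 5^{2}\right)} = \frac{43947}{-106 + 234 \left(3 - 25\right)} = \frac{43947}{-106 + 234 \left(-22\right)} = \frac{43947}{-106 - 5148} = \frac{43947}{-5254} = 43947 \left(- \frac{1}{5254}\right) = - \frac{43947}{5254}$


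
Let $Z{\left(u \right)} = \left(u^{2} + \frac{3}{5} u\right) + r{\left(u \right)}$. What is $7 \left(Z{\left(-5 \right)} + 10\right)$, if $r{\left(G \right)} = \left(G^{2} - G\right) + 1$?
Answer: $441$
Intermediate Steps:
$r{\left(G \right)} = 1 + G^{2} - G$
$Z{\left(u \right)} = 1 + 2 u^{2} - \frac{2 u}{5}$ ($Z{\left(u \right)} = \left(u^{2} + \frac{3}{5} u\right) + \left(1 + u^{2} - u\right) = \left(u^{2} + 3 \cdot \frac{1}{5} u\right) + \left(1 + u^{2} - u\right) = \left(u^{2} + \frac{3 u}{5}\right) + \left(1 + u^{2} - u\right) = 1 + 2 u^{2} - \frac{2 u}{5}$)
$7 \left(Z{\left(-5 \right)} + 10\right) = 7 \left(\left(1 + 2 \left(-5\right)^{2} - -2\right) + 10\right) = 7 \left(\left(1 + 2 \cdot 25 + 2\right) + 10\right) = 7 \left(\left(1 + 50 + 2\right) + 10\right) = 7 \left(53 + 10\right) = 7 \cdot 63 = 441$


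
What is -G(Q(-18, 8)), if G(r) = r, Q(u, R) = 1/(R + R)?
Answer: -1/16 ≈ -0.062500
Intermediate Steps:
Q(u, R) = 1/(2*R)
-G(Q(-18, 8)) = -1/(2*8) = -1*1/16 = -1/16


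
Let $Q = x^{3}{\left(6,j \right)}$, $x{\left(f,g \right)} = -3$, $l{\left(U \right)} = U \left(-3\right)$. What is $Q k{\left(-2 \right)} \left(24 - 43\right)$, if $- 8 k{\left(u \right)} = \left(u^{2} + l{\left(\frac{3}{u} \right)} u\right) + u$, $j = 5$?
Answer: $\frac{3591}{8} \approx 448.88$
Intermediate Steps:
$l{\left(U \right)} = - 3 U$
$k{\left(u \right)} = \frac{9}{8} - \frac{u}{8} - \frac{u^{2}}{8}$ ($k{\left(u \right)} = - \frac{\left(u^{2} + - 3 \frac{3}{u} u\right) + u}{8} = - \frac{\left(u^{2} + - \frac{9}{u} u\right) + u}{8} = - \frac{\left(u^{2} - 9\right) + u}{8} = - \frac{\left(-9 + u^{2}\right) + u}{8} = - \frac{-9 + u + u^{2}}{8} = \frac{9}{8} - \frac{u}{8} - \frac{u^{2}}{8}$)
$Q = -27$ ($Q = \left(-3\right)^{3} = -27$)
$Q k{\left(-2 \right)} \left(24 - 43\right) = - 27 \left(\frac{9}{8} - - \frac{1 - 2}{4}\right) \left(24 - 43\right) = - 27 \left(\frac{9}{8} - \left(- \frac{1}{4}\right) \left(-1\right)\right) \left(24 - 43\right) = - 27 \left(\frac{9}{8} - \frac{1}{4}\right) \left(-19\right) = \left(-27\right) \frac{7}{8} \left(-19\right) = \left(- \frac{189}{8}\right) \left(-19\right) = \frac{3591}{8}$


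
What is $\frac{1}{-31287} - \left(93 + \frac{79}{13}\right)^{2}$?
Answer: $- \frac{51903381097}{5287503} \approx -9816.2$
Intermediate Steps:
$\frac{1}{-31287} - \left(93 + \frac{79}{13}\right)^{2} = - \frac{1}{31287} - \left(93 + 79 \cdot \frac{1}{13}\right)^{2} = - \frac{1}{31287} - \left(93 + \frac{79}{13}\right)^{2} = - \frac{1}{31287} - \left(\frac{1288}{13}\right)^{2} = - \frac{1}{31287} - \frac{1658944}{169} = - \frac{51903381097}{5287503}$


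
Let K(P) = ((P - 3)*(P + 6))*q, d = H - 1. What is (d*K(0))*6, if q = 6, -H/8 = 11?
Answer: 57672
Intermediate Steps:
H = -88 (H = -8*11 = -88)
d = -89 (d = -88 - 1 = -89)
K(P) = 6*(-3 + P)*(6 + P) (K(P) = ((P - 3)*(P + 6))*6 = ((-3 + P)*(6 + P))*6 = 6*(-3 + P)*(6 + P))
(d*K(0))*6 = -89*(-108 + 6*0**2 + 18*0)*6 = -89*(-108 + 6*0 + 0)*6 = -89*(-108 + 0 + 0)*6 = -89*(-108)*6 = 9612*6 = 57672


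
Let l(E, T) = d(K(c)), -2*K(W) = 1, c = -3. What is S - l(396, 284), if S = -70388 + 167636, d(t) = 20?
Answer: 97228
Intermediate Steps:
K(W) = -½ (K(W) = -½*1 = -½)
l(E, T) = 20
S = 97248
S - l(396, 284) = 97248 - 1*20 = 97248 - 20 = 97228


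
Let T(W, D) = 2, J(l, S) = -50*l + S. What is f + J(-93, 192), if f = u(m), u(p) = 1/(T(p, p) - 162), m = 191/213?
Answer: 774719/160 ≈ 4842.0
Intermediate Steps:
m = 191/213 (m = 191*(1/213) = 191/213 ≈ 0.89671)
J(l, S) = S - 50*l
u(p) = -1/160 (u(p) = 1/(2 - 162) = 1/(-160) = -1/160)
f = -1/160 ≈ -0.0062500
f + J(-93, 192) = -1/160 + (192 - 50*(-93)) = -1/160 + (192 + 4650) = -1/160 + 4842 = 774719/160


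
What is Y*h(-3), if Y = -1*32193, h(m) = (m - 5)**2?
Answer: -2060352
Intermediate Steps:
h(m) = (-5 + m)**2
Y = -32193
Y*h(-3) = -32193*(-5 - 3)**2 = -32193*(-8)**2 = -32193*64 = -2060352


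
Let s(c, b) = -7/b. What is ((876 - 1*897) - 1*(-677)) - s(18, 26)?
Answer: 17063/26 ≈ 656.27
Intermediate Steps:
((876 - 1*897) - 1*(-677)) - s(18, 26) = ((876 - 1*897) - 1*(-677)) - (-7)/26 = ((876 - 897) + 677) - (-7)/26 = (-21 + 677) - 1*(-7/26) = 656 + 7/26 = 17063/26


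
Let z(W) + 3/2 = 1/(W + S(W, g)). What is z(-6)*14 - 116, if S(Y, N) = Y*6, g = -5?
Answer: -412/3 ≈ -137.33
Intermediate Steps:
S(Y, N) = 6*Y
z(W) = -3/2 + 1/(7*W) (z(W) = -3/2 + 1/(W + 6*W) = -3/2 + 1/(7*W))
z(-6)*14 - 116 = ((1/14)*(2 - 21*(-6))/(-6))*14 - 116 = ((1/14)*(-⅙)*(2 + 126))*14 - 116 = ((1/14)*(-⅙)*128)*14 - 116 = -32/21*14 - 116 = -64/3 - 116 = -412/3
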